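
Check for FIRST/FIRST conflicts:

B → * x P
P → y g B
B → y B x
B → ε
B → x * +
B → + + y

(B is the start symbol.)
Productions for B:
  B → * x P: FIRST = { '*' }
  B → y B x: FIRST = { 'y' }
  B → ε: FIRST = { ε }
  B → x * +: FIRST = { 'x' }
  B → + + y: FIRST = { '+' }
P has only one production, so no FIRST/FIRST conflict is possible there.

All alternatives of each non-terminal have pairwise disjoint FIRST sets.

Answer: No FIRST/FIRST conflicts.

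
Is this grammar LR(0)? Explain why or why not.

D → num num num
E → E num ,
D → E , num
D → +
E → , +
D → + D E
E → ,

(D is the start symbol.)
Augment with D' → D and build the canonical LR(0) collection (I0 = CLOSURE({[D' → . D]}), then GOTO on every symbol after a dot until no new states appear). It has 15 states:
  I0: { [D → . + D E], [D → . +], [D → . E , num], [D → . num num num], [D' → . D], [E → . , +], [E → . ,], [E → . E num ,] }  — shift
  I1: { [D → + . D E], [D → + .], [D → . + D E], [D → . +], [D → . E , num], [D → . num num num], [E → . , +], [E → . ,], [E → . E num ,] }  — shift, reduce
  I2: { [E → , . +], [E → , .] }  — shift, reduce
  I3: { [D' → D .] }  — accept
  I4: { [D → E . , num], [E → E . num ,] }  — shift
  I5: { [D → num . num num] }  — shift
  I6: { [D → num num . num] }  — shift
  I7: { [D → num num num .] }  — reduce
  I8: { [D → E , . num] }  — shift
  I9: { [E → E num . ,] }  — shift
  I10: { [E → E num , .] }  — reduce
  I11: { [D → E , num .] }  — reduce
  I12: { [E → , + .] }  — reduce
  I13: { [D → + D . E], [E → . , +], [E → . ,], [E → . E num ,] }  — shift
  I14: { [D → + D E .], [E → E . num ,] }  — shift, reduce

Conflict in state I1:
  Shift-reduce conflict between [D → + .] and [D → . +]
So the grammar is NOT LR(0).

Answer: No. Shift-reduce conflict between [D → + .] and [D → . +]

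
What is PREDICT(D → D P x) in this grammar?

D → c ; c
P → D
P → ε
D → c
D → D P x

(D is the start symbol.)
{ 'c' }

PREDICT(D → D P x) = (FIRST(RHS) \ {ε}) ∪ (FOLLOW(D) if ε ∈ FIRST(RHS), i.e. RHS ⇒* ε)
FIRST(D) = { 'c' }
FIRST(D P x) = { 'c' }
ε ∉ FIRST(D P x), so FOLLOW(D) is not added.
PREDICT(D → D P x) = { 'c' }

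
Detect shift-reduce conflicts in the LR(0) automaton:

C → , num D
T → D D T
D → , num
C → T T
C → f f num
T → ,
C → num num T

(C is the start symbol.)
Yes — I1: [T → , .] vs [C → , . num D]; I8: [T → , .] vs [D → , . num]; I17: [D → , num .] vs [D → . , num]

Augment with C' → C and build the canonical LR(0) collection (I0 = CLOSURE({[C' → . C]}), then GOTO on every symbol after a dot until no new states appear). It has 19 states:
  I0: { [C → . , num D], [C → . T T], [C → . f f num], [C → . num num T], [C' → . C], [D → . , num], [T → . ,], [T → . D D T] }  — shift
  I1: { [C → , . num D], [D → , . num], [T → , .] }  — shift, reduce
  I2: { [C' → C .] }  — accept
  I3: { [D → . , num], [T → D . D T] }  — shift
  I4: { [C → T . T], [D → . , num], [T → . ,], [T → . D D T] }  — shift
  I5: { [C → f . f num] }  — shift
  I6: { [C → num . num T] }  — shift
  I7: { [C → num num . T], [D → . , num], [T → . ,], [T → . D D T] }  — shift
  I8: { [D → , . num], [T → , .] }  — shift, reduce
  I9: { [C → num num T .] }  — reduce
  I10: { [D → , num .] }  — reduce
  I11: { [C → f f . num] }  — shift
  I12: { [C → f f num .] }  — reduce
  I13: { [C → T T .] }  — reduce
  I14: { [D → , . num] }  — shift
  I15: { [D → . , num], [T → . ,], [T → . D D T], [T → D D . T] }  — shift
  I16: { [T → D D T .] }  — reduce
  I17: { [C → , num . D], [D → , num .], [D → . , num] }  — shift, reduce
  I18: { [C → , num D .] }  — reduce

I1 contains reduce item [T → , .] and shift items [C → , . num D], [D → , . num] — shift-reduce conflict.
I8 contains reduce item [T → , .] and shift item [D → , . num] — shift-reduce conflict.
I17 contains reduce item [D → , num .] and shift item [D → . , num] — shift-reduce conflict.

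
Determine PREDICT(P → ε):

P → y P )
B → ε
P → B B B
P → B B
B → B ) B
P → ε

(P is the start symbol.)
PREDICT(P → ε) = (FIRST(RHS) \ {ε}) ∪ (FOLLOW(P) if ε ∈ FIRST(RHS), i.e. RHS ⇒* ε)
The right-hand side is ε (FIRST(ε) = { ε }), so the predict set is FOLLOW(P) = { $, ')' }
PREDICT(P → ε) = { $, ')' }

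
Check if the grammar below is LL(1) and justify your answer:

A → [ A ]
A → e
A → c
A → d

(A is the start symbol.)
For A:
  PREDICT(A → '[' A ']') = { '[' }
  PREDICT(A → e) = { 'e' }
  PREDICT(A → c) = { 'c' }
  PREDICT(A → d) = { 'd' }

All predict sets are disjoint. The grammar IS LL(1).

Answer: Yes, the grammar is LL(1).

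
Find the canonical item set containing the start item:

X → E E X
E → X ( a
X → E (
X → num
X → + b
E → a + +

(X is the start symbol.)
{ [E → . X ( a], [E → . a + +], [X → . + b], [X → . E (], [X → . E E X], [X → . num], [X' → . X] }

First, augment the grammar with X' → X
I₀ = CLOSURE({ [X' → . X] }):
  [X' → . X] has the dot before X: add [X → . E E X], [X → . E (], [X → . num], [X → . + b]
  [X → . E E X] has the dot before E: add [E → . X ( a], [E → . a + +]
No further items can be added.

I₀ = { [E → . X ( a], [E → . a + +], [X → . + b], [X → . E (], [X → . E E X], [X → . num], [X' → . X] }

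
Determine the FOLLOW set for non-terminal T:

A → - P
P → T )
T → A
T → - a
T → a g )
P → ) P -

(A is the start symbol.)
To compute FOLLOW(T), find every occurrence of T on a right-hand side N → α T β: add FIRST(β) \ {ε}, and if β is empty or nullable also add FOLLOW(N). Iterate to a fixed point.

In P → T ): T is followed by ')', add FIRST(')') \ {ε} = { ')' }

Taking the union: FOLLOW(T) = { ')' }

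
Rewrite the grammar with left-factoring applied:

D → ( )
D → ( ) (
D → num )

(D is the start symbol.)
Left-factoring transforms A → αβ₁ | αβ₂ into A → αA' and A' → β₁ | β₂
(α is the longest common prefix among the alternatives). Repeat until
no nonterminal has two alternatives with a common prefix.

Round 1: D has alternatives sharing prefix '( )'. Introduce D': D → ( ) D'
  Add: D' → ε
  Add: D' → (

No remaining common prefixes — done.

Resulting grammar:
D → ( ) D'
D' → ε
D' → (
D → num )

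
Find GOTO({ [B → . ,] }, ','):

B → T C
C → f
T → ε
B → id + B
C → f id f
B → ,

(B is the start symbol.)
{ [B → , .] }

GOTO(I, ',') = CLOSURE({ [A → αX.β] : [A → α.Xβ] ∈ I, X = ',' })

Items with dot before ',', with the dot advanced:
  [B → . ,] → [B → , .]
Closure adds nothing (no advanced item has the dot before a non-terminal).

GOTO = { [B → , .] }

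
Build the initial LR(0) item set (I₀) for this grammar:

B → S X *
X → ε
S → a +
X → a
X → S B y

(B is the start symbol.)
First, augment the grammar with B' → B
I₀ = CLOSURE({ [B' → . B] }):
  [B' → . B] has the dot before B: add [B → . S X *]
  [B → . S X *] has the dot before S: add [S → . a +]
No further items can be added.

I₀ = { [B → . S X *], [B' → . B], [S → . a +] }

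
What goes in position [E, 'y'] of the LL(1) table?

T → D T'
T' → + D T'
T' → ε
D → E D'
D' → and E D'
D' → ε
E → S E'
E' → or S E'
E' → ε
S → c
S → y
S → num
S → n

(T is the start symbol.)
E → S E'

To find M[E, 'y'], we find productions for E where 'y' is in the predict set (PREDICT(N → α) = (FIRST(α) \ {ε}) ∪ (FOLLOW(N) if α ⇒* ε)).

Relevant sets:
  FIRST(S) = { 'c', 'n', 'num', 'y' }

E → S E': PREDICT = { 'c', 'n', 'num', 'y' }
  'y' is in predict set, so this production goes in M[E, 'y']

M[E, 'y'] = E → S E'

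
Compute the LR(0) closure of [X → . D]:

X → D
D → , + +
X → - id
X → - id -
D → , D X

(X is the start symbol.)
Start with: [X → . D]
  [X → . D] has the dot before D: add [D → . , + +], [D → . , D X]
No further items can be added.

CLOSURE = { [D → . , + +], [D → . , D X], [X → . D] }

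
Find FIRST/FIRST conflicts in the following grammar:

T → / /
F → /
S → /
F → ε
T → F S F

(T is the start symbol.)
A FIRST/FIRST conflict occurs when two productions N → α and N → β for the same non-terminal have FIRST(α) ∩ FIRST(β) ≠ ∅ (with ε ∈ FIRST of a nullable right-hand side, so two nullable alternatives also conflict).

FIRST sets of the non-terminals at (or reachable through a nullable prefix from) the front of some alternative:
  FIRST(F) = { '/', ε }
  FIRST(S) = { '/' }

Productions for T:
  T → / /: FIRST = { '/' }
  T → F S F: FIRST = { '/' }
Productions for F:
  F → /: FIRST = { '/' }
  F → ε: FIRST = { ε }
S has only one production, so no FIRST/FIRST conflict is possible there.

Conflict for T: T → / / and T → F S F
  Overlap: { '/' }

Answer: Yes. T → '/' '/' / T → F S F on { '/' }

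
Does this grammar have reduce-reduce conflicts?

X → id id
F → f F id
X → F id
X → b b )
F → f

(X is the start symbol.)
No reduce-reduce conflicts

A reduce-reduce conflict occurs when an LR(0) state has two complete items [A → α .] and [B → β .] — both call for a reduction, and with no lookahead the parser cannot choose between them.

Augment with X' → X and build the canonical LR(0) collection (I0 = CLOSURE({[X' → . X]}), then GOTO on every symbol after a dot until no new states appear). It has 12 states:
  I0: { [F → . f F id], [F → . f], [X → . F id], [X → . b b )], [X → . id id], [X' → . X] }  — shift
  I1: { [X → F . id] }  — shift
  I2: { [X' → X .] }  — accept
  I3: { [X → b . b )] }  — shift
  I4: { [F → . f F id], [F → . f], [F → f . F id], [F → f .] }  — shift, reduce
  I5: { [X → id . id] }  — shift
  I6: { [X → id id .] }  — reduce
  I7: { [F → f F . id] }  — shift
  I8: { [F → f F id .] }  — reduce
  I9: { [X → b b . )] }  — shift
  I10: { [X → b b ) .] }  — reduce
  I11: { [X → F id .] }  — reduce

No state contains more than one complete item.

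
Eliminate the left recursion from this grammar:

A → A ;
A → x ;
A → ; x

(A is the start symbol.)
A → x ; A'
A → ; x A'
A' → ; A'
A' → ε

A is directly left-recursive. The standard transformation for
  A → A α₁ | ... | A α_m | β₁ | ... | β_n
is
  A  → β₁ A' | ... | β_n A'
  A' → α₁ A' | ... | α_m A' | ε

A → x ; becomes A → x ; A'
A → ; x becomes A → ; x A'
A → A ; becomes A' → ; A'
Add A' → ε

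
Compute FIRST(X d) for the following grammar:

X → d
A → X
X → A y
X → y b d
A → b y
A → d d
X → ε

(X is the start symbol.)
{ 'b', 'd', 'y' }

FIRST sets of the non-terminals involved (from the grammar, by fixed-point iteration):
  FIRST(X) = { 'b', 'd', 'y', ε }

To compute FIRST(X d), process the symbols left to right:
Symbol X is a non-terminal. Add FIRST(X) \ {ε} = { 'b', 'd', 'y' }
X is nullable (ε ∈ FIRST(X)), continue to the next symbol.
Symbol d is a terminal. Add 'd' and stop.
FIRST(X d) = { 'b', 'd', 'y' }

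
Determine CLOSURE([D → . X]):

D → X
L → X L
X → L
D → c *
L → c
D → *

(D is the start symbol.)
Start with: [D → . X]
  [D → . X] has the dot before X: add [X → . L]
  [X → . L] has the dot before L: add [L → . X L], [L → . c]
No further items can be added.

CLOSURE = { [D → . X], [L → . X L], [L → . c], [X → . L] }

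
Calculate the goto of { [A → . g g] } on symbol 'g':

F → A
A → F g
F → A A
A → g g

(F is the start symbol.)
GOTO(I, 'g') = CLOSURE({ [A → αX.β] : [A → α.Xβ] ∈ I, X = 'g' })

Items with dot before 'g', with the dot advanced:
  [A → . g g] → [A → g . g]
Closure adds nothing (no advanced item has the dot before a non-terminal).

GOTO = { [A → g . g] }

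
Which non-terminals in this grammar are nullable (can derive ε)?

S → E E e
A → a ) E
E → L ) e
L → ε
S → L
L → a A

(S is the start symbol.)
ε-productions: L → ε
So L is immediately nullable.
S → L: every symbol on the right is nullable, so S is nullable too.
No further non-terminal can be added: every production for the remaining non-terminals contains a terminal or a non-nullable non-terminal.
Nullable = { 'L', 'S' }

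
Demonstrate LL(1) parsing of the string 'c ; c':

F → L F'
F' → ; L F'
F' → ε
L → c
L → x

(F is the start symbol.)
LL(1) parsing maintains a stack (initially the start symbol over $) and the input. At each step: if the stack top is a terminal, match it against the current input token; if it is a non-terminal N, replace it with the RHS of M[N, lookahead] (the unique production whose predict set contains the lookahead).

Stack is shown with the top on the left.

Stack     Input    Action
-------------------------
F $       c ; c $  output F → L F'
L F' $    c ; c $  output L → c
c F' $    c ; c $  match 'c'
F' $      ; c $    output F' → ; L F'
; L F' $  ; c $    match ';'
L F' $    c $      output L → c
c F' $    c $      match 'c'
F' $      $        output F' → ε
$         $        accept

The string is accepted.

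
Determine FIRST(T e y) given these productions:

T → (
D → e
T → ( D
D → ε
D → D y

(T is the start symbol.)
{ '(' }

FIRST sets of the non-terminals involved (from the grammar, by fixed-point iteration):
  FIRST(T) = { '(' }

To compute FIRST(T e y), process the symbols left to right:
Symbol T is a non-terminal. Add FIRST(T) \ {ε} = { '(' }
T is not nullable (ε ∉ FIRST(T)), so stop here.
FIRST(T e y) = { '(' }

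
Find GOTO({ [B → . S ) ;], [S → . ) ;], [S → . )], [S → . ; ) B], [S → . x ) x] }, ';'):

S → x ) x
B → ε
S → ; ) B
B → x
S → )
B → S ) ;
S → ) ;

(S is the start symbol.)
{ [S → ; . ) B] }

GOTO(I, ';') = CLOSURE({ [A → αX.β] : [A → α.Xβ] ∈ I, X = ';' })

Items with dot before ';', with the dot advanced:
  [S → . ; ) B] → [S → ; . ) B]
Closure adds nothing (no advanced item has the dot before a non-terminal).

GOTO = { [S → ; . ) B] }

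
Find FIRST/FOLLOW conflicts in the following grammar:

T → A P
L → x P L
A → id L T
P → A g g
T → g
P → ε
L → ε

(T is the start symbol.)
Yes. P → A g g with FOLLOW(P) on { 'id' }

A FIRST/FOLLOW conflict occurs when a non-terminal N has a nullable alternative N → β (β ⇒* ε) and another alternative N → α with FIRST(α) ∩ FOLLOW(N) ≠ ∅: on such a lookahead the parser cannot decide between expanding α and letting N vanish via β.

Nullable non-terminals: L, P.
FIRST sets used below: FIRST(A) = { 'id' }

L: nullable alternative(s) L → ε; FOLLOW(L) = { 'g', 'id' }
  L → x P L: FIRST \ {ε} = { 'x' } — disjoint from FOLLOW(L)
  L → ε: FIRST \ {ε} = { } — this is the only nullable alternative, skip

P: nullable alternative(s) P → ε; FOLLOW(P) = { $, 'g', 'id', 'x' }
  P → A g g: FIRST \ {ε} = { 'id' } — overlaps FOLLOW(P) on { 'id' }: CONFLICT
  P → ε: FIRST \ {ε} = { } — this is the only nullable alternative, skip

A, T have no nullable alternative, so no FIRST/FOLLOW check is needed there.

So the grammar has 1 FIRST/FOLLOW conflict (marked CONFLICT above).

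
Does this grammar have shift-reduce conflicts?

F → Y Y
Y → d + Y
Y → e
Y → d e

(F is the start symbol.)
No shift-reduce conflicts

A shift-reduce conflict occurs when an LR(0) state has both:
  - a complete (reduce) item [A → α .] (dot at the end), and
  - a shift item [B → β . c γ] (dot before a terminal).

Augment with F' → F and build the canonical LR(0) collection (I0 = CLOSURE({[F' → . F]}), then GOTO on every symbol after a dot until no new states appear). It has 9 states:
  I0: { [F → . Y Y], [F' → . F], [Y → . d + Y], [Y → . d e], [Y → . e] }  — shift
  I1: { [F' → F .] }  — accept
  I2: { [F → Y . Y], [Y → . d + Y], [Y → . d e], [Y → . e] }  — shift
  I3: { [Y → d . + Y], [Y → d . e] }  — shift
  I4: { [Y → e .] }  — reduce
  I5: { [Y → . d + Y], [Y → . d e], [Y → . e], [Y → d + . Y] }  — shift
  I6: { [Y → d e .] }  — reduce
  I7: { [Y → d + Y .] }  — reduce
  I8: { [F → Y Y .] }  — reduce

No state contains both a complete item and a shift item.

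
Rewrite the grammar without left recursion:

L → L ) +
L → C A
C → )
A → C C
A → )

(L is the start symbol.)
L is directly left-recursive. The standard transformation for
  A → A α₁ | ... | A α_m | β₁ | ... | β_n
is
  A  → β₁ A' | ... | β_n A'
  A' → α₁ A' | ... | α_m A' | ε

L → C A becomes L → C A L'
L → L ) + becomes L' → ) + L'
Add L' → ε

Productions for other non-terminals are unchanged:
  C → )
  A → C C
  A → )

Resulting grammar:
L → C A L'
L' → ) + L'
L' → ε
C → )
A → C C
A → )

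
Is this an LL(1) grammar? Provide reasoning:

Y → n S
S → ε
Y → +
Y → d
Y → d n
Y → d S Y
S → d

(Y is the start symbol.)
No. Predict set conflict for Y: { 'd' }

A grammar is LL(1) if for each non-terminal N with multiple productions, the predict sets of those productions are pairwise disjoint, where PREDICT(N → α) = (FIRST(α) \ {ε}) ∪ (FOLLOW(N) if α ⇒* ε).

Relevant sets:
  FOLLOW(S) = { $, '+', 'd', 'n' }

For Y:
  PREDICT(Y → n S) = { 'n' }
  PREDICT(Y → '+') = { '+' }
  PREDICT(Y → d) = { 'd' }
  PREDICT(Y → d n) = { 'd' }
  PREDICT(Y → d S Y) = { 'd' }
For S:
  PREDICT(S → ε) = { $, '+', 'd', 'n' }
  PREDICT(S → d) = { 'd' }

Conflict found: Predict set conflict for Y: { 'd' }
The grammar is NOT LL(1).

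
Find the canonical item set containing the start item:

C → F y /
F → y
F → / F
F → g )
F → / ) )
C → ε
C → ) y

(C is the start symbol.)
{ [C → . ) y], [C → . F y /], [C → .], [C' → . C], [F → . / ) )], [F → . / F], [F → . g )], [F → . y] }

First, augment the grammar with C' → C
I₀ = CLOSURE({ [C' → . C] }):
  [C' → . C] has the dot before C: add [C → . F y /], [C → .], [C → . ) y]
  [C → . F y /] has the dot before F: add [F → . y], [F → . / F], [F → . g )], [F → . / ) )]
No further items can be added.

I₀ = { [C → . ) y], [C → . F y /], [C → .], [C' → . C], [F → . / ) )], [F → . / F], [F → . g )], [F → . y] }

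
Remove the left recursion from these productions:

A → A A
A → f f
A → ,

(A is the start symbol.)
A is directly left-recursive. The standard transformation for
  A → A α₁ | ... | A α_m | β₁ | ... | β_n
is
  A  → β₁ A' | ... | β_n A'
  A' → α₁ A' | ... | α_m A' | ε

A → f f becomes A → f f A'
A → , becomes A → , A'
A → A A becomes A' → A A'
Add A' → ε

Resulting grammar:
A → f f A'
A → , A'
A' → A A'
A' → ε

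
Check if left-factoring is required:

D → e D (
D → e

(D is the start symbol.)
Yes, D has productions with common prefix 'e'

Left-factoring is needed when two productions for the same non-terminal
share a common prefix on the right-hand side.

Productions for D:
  D → e D (
  D → e

Found common prefix 'e' in productions for D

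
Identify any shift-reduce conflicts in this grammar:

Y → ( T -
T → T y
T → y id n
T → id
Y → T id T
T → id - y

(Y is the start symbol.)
A shift-reduce conflict occurs when an LR(0) state has both:
  - a complete (reduce) item [A → α .] (dot at the end), and
  - a shift item [B → β . c γ] (dot before a terminal).

Augment with Y' → Y and build the canonical LR(0) collection (I0 = CLOSURE({[Y' → . Y]}), then GOTO on every symbol after a dot until no new states appear). It has 15 states:
  I0: { [T → . T y], [T → . id - y], [T → . id], [T → . y id n], [Y → . ( T -], [Y → . T id T], [Y' → . Y] }  — shift
  I1: { [T → . T y], [T → . id - y], [T → . id], [T → . y id n], [Y → ( . T -] }  — shift
  I2: { [T → T . y], [Y → T . id T] }  — shift
  I3: { [Y' → Y .] }  — accept
  I4: { [T → id . - y], [T → id .] }  — shift, reduce
  I5: { [T → y . id n] }  — shift
  I6: { [T → y id . n] }  — shift
  I7: { [T → y id n .] }  — reduce
  I8: { [T → id - . y] }  — shift
  I9: { [T → id - y .] }  — reduce
  I10: { [T → . T y], [T → . id - y], [T → . id], [T → . y id n], [Y → T id . T] }  — shift
  I11: { [T → T y .] }  — reduce
  I12: { [T → T . y], [Y → T id T .] }  — shift, reduce
  I13: { [T → T . y], [Y → ( T . -] }  — shift
  I14: { [Y → ( T - .] }  — reduce

I4 contains reduce item [T → id .] and shift item [T → id . - y] — shift-reduce conflict.
I12 contains reduce item [Y → T id T .] and shift item [T → T . y] — shift-reduce conflict.

Answer: Yes — I4: [T → id .] vs [T → id . - y]; I12: [Y → T id T .] vs [T → T . y]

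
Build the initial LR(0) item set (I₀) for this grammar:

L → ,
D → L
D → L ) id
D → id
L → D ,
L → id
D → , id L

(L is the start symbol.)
First, augment the grammar with L' → L
I₀ = CLOSURE({ [L' → . L] }):
  [L' → . L] has the dot before L: add [L → . ,], [L → . D ,], [L → . id]
  [L → . D ,] has the dot before D: add [D → . L], [D → . L ) id], [D → . id], [D → . , id L]
No further items can be added.

I₀ = { [D → . , id L], [D → . L ) id], [D → . L], [D → . id], [L → . ,], [L → . D ,], [L → . id], [L' → . L] }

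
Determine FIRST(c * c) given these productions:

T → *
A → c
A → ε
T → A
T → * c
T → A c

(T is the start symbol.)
{ 'c' }

To compute FIRST(c * c), process the symbols left to right:
Symbol c is a terminal. Add 'c' and stop.
FIRST(c * c) = { 'c' }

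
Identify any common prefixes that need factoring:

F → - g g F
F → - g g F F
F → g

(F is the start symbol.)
Left-factoring is needed when two productions for the same non-terminal
share a common prefix on the right-hand side.

Productions for F:
  F → - g g F
  F → - g g F F
  F → g

Found common prefix '- g g F' in productions for F

Answer: Yes, F has productions with common prefix '- g g F'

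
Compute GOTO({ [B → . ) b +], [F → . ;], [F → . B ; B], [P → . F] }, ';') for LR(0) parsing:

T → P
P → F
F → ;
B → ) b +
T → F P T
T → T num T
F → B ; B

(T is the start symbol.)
{ [F → ; .] }

GOTO(I, ';') = CLOSURE({ [A → αX.β] : [A → α.Xβ] ∈ I, X = ';' })

Items with dot before ';', with the dot advanced:
  [F → . ;] → [F → ; .]
Closure adds nothing (no advanced item has the dot before a non-terminal).

GOTO = { [F → ; .] }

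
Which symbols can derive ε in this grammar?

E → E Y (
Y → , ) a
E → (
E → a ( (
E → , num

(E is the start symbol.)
None

There are no ε-productions, so no non-terminal can derive ε.
No non-terminals are nullable.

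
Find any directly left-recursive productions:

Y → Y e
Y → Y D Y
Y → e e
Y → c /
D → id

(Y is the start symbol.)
Direct left recursion occurs when N → N α for some non-terminal N (the right-hand side begins with the left-hand side itself).

Y → Y e: LEFT RECURSIVE (starts with Y)
Y → Y D Y: LEFT RECURSIVE (starts with Y)
Y → e e: starts with e
Y → c /: starts with c
D → id: starts with id

The grammar has direct left recursion on: Y.

Answer: Yes, Y is left-recursive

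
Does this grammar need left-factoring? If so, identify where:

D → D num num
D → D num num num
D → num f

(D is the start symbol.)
Left-factoring is needed when two productions for the same non-terminal
share a common prefix on the right-hand side.

Productions for D:
  D → D num num
  D → D num num num
  D → num f

Found common prefix 'D num num' in productions for D

Answer: Yes, D has productions with common prefix 'D num num'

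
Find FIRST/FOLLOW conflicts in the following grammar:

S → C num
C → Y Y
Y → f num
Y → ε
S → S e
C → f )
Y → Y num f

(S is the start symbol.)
Yes. Y → f num with FOLLOW(Y) on { 'f' }; Y → Y num f with FOLLOW(Y) on { 'f', 'num' }

Nullable non-terminals: C, Y.
FIRST sets used below: FIRST(Y) = { 'f', 'num', ε }

C: nullable alternative(s) C → Y Y; FOLLOW(C) = { 'num' }
  C → Y Y: FIRST \ {ε} = { 'f', 'num' } — this is the only nullable alternative, skip
  C → f ): FIRST \ {ε} = { 'f' } — disjoint from FOLLOW(C)

Y: nullable alternative(s) Y → ε; FOLLOW(Y) = { 'f', 'num' }
  Y → f num: FIRST \ {ε} = { 'f' } — overlaps FOLLOW(Y) on { 'f' }: CONFLICT
  Y → ε: FIRST \ {ε} = { } — this is the only nullable alternative, skip
  Y → Y num f: FIRST \ {ε} = { 'f', 'num' } — overlaps FOLLOW(Y) on { 'f', 'num' }: CONFLICT

S has no nullable alternative, so no FIRST/FOLLOW check is needed there.

So the grammar has 2 FIRST/FOLLOW conflicts (marked CONFLICT above).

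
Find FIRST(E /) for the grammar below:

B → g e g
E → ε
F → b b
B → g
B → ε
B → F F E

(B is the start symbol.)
FIRST sets of the non-terminals involved (from the grammar, by fixed-point iteration):
  FIRST(E) = { ε }

To compute FIRST(E /), process the symbols left to right:
Symbol E is a non-terminal. Add FIRST(E) \ {ε} = { }
E is nullable (ε ∈ FIRST(E)), continue to the next symbol.
Symbol / is a terminal. Add '/' and stop.
FIRST(E /) = { '/' }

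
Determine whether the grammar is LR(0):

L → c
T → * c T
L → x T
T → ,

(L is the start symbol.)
Yes, the grammar is LR(0)

Augment with L' → L and build the canonical LR(0) collection (I0 = CLOSURE({[L' → . L]}), then GOTO on every symbol after a dot until no new states appear). It has 9 states:
  I0: { [L → . c], [L → . x T], [L' → . L] }  — shift
  I1: { [L' → L .] }  — accept
  I2: { [L → c .] }  — reduce
  I3: { [L → x . T], [T → . * c T], [T → . ,] }  — shift
  I4: { [T → * . c T] }  — shift
  I5: { [T → , .] }  — reduce
  I6: { [L → x T .] }  — reduce
  I7: { [T → * c . T], [T → . * c T], [T → . ,] }  — shift
  I8: { [T → * c T .] }  — reduce

Every state is either a pure shift/goto state or contains exactly one complete item and nothing to shift — no conflicts. The grammar is LR(0).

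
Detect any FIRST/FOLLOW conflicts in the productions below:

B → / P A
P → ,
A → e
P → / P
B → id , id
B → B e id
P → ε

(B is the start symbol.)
A FIRST/FOLLOW conflict occurs when a non-terminal N has a nullable alternative N → β (β ⇒* ε) and another alternative N → α with FIRST(α) ∩ FOLLOW(N) ≠ ∅: on such a lookahead the parser cannot decide between expanding α and letting N vanish via β.

Nullable non-terminals: P.

P: nullable alternative(s) P → ε; FOLLOW(P) = { 'e' }
  P → ,: FIRST \ {ε} = { ',' } — disjoint from FOLLOW(P)
  P → / P: FIRST \ {ε} = { '/' } — disjoint from FOLLOW(P)
  P → ε: FIRST \ {ε} = { } — this is the only nullable alternative, skip

A, B have no nullable alternative, so no FIRST/FOLLOW check is needed there.

No FIRST/FOLLOW conflicts found.

Answer: No FIRST/FOLLOW conflicts.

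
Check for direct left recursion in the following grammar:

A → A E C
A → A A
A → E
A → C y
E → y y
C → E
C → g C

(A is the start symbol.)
Yes, A is left-recursive

A → A E C: LEFT RECURSIVE (starts with A)
A → A A: LEFT RECURSIVE (starts with A)
A → E: starts with E
A → C y: starts with C
E → y y: starts with y
C → E: starts with E
C → g C: starts with g

The grammar has direct left recursion on: A.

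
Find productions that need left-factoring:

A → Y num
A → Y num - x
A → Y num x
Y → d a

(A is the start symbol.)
Yes, A has productions with common prefix 'Y num'

Left-factoring is needed when two productions for the same non-terminal
share a common prefix on the right-hand side.

Productions for A:
  A → Y num
  A → Y num - x
  A → Y num x

Found common prefix 'Y num' in productions for A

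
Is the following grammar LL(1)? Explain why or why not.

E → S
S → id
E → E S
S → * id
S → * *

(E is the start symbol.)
A grammar is LL(1) if for each non-terminal N with multiple productions, the predict sets of those productions are pairwise disjoint, where PREDICT(N → α) = (FIRST(α) \ {ε}) ∪ (FOLLOW(N) if α ⇒* ε).

Relevant sets:
  FIRST(S) = { '*', 'id' }
  FIRST(E) = { '*', 'id' }

For E:
  PREDICT(E → S) = { '*', 'id' }
  PREDICT(E → E S) = { '*', 'id' }
For S:
  PREDICT(S → id) = { 'id' }
  PREDICT(S → '*' id) = { '*' }
  PREDICT(S → '*' '*') = { '*' }

Conflict found: Predict set conflict for E: { '*', 'id' }
The grammar is NOT LL(1).

Answer: No. Predict set conflict for E: { '*', 'id' }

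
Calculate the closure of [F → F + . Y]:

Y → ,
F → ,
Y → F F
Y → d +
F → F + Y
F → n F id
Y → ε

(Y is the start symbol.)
To compute CLOSURE, for each item [A → α.Bβ] where B is a non-terminal, add [B → .γ] for all productions B → γ; repeat for the newly added items until nothing changes.

Start with: [F → F + . Y]
  [F → F + . Y] has the dot before Y: add [Y → . ,], [Y → . F F], [Y → . d +], [Y → .]
  [Y → . F F] has the dot before F: add [F → . ,], [F → . F + Y], [F → . n F id]
No further items can be added.

CLOSURE = { [F → . ,], [F → . F + Y], [F → . n F id], [F → F + . Y], [Y → . ,], [Y → . F F], [Y → . d +], [Y → .] }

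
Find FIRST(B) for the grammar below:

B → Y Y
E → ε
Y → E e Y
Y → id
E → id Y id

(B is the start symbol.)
{ 'e', 'id' }

To compute FIRST(B), examine every production with B on the left-hand side, reading each right-hand side left to right until a non-nullable symbol is reached.

FIRST sets of the other non-terminals involved (by the same procedure, iterated to a fixed point):
  FIRST(Y) = { 'e', 'id' }

From B → Y Y:
  - Y is a non-terminal: add FIRST(Y) \ {ε} = { 'e', 'id' }
    Y is not nullable, so stop

Collecting: FIRST(B) = { 'e', 'id' }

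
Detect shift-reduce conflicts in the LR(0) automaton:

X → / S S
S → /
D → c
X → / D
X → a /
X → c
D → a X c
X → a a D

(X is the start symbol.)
No shift-reduce conflicts

A shift-reduce conflict occurs when an LR(0) state has both:
  - a complete (reduce) item [A → α .] (dot at the end), and
  - a shift item [B → β . c γ] (dot before a terminal).

Augment with X' → X and build the canonical LR(0) collection (I0 = CLOSURE({[X' → . X]}), then GOTO on every symbol after a dot until no new states appear). It has 16 states:
  I0: { [X → . / D], [X → . / S S], [X → . a /], [X → . a a D], [X → . c], [X' → . X] }  — shift
  I1: { [D → . a X c], [D → . c], [S → . /], [X → / . D], [X → / . S S] }  — shift
  I2: { [X' → X .] }  — accept
  I3: { [X → a . /], [X → a . a D] }  — shift
  I4: { [X → c .] }  — reduce
  I5: { [X → a / .] }  — reduce
  I6: { [D → . a X c], [D → . c], [X → a a . D] }  — shift
  I7: { [X → a a D .] }  — reduce
  I8: { [D → a . X c], [X → . / D], [X → . / S S], [X → . a /], [X → . a a D], [X → . c] }  — shift
  I9: { [D → c .] }  — reduce
  I10: { [D → a X . c] }  — shift
  I11: { [D → a X c .] }  — reduce
  I12: { [S → / .] }  — reduce
  I13: { [X → / D .] }  — reduce
  I14: { [S → . /], [X → / S . S] }  — shift
  I15: { [X → / S S .] }  — reduce

No state contains both a complete item and a shift item.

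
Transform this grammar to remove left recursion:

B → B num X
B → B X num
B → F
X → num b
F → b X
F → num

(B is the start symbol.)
B → F B'
B' → num X B'
B' → X num B'
B' → ε
X → num b
F → b X
F → num

B is directly left-recursive. The standard transformation for
  A → A α₁ | ... | A α_m | β₁ | ... | β_n
is
  A  → β₁ A' | ... | β_n A'
  A' → α₁ A' | ... | α_m A' | ε

B → F becomes B → F B'
B → B num X becomes B' → num X B'
B → B X num becomes B' → X num B'
Add B' → ε

Productions for other non-terminals are unchanged:
  X → num b
  F → b X
  F → num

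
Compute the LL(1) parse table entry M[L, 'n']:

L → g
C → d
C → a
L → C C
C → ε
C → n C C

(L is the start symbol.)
L → C C

To find M[L, 'n'], we find productions for L where 'n' is in the predict set (PREDICT(N → α) = (FIRST(α) \ {ε}) ∪ (FOLLOW(N) if α ⇒* ε)).

Relevant sets:
  FIRST(C) = { 'a', 'd', 'n', ε }
  FOLLOW(L) = { $ }

L → g: PREDICT = { 'g' }
L → C C: PREDICT = { $, 'a', 'd', 'n' }
  'n' is in predict set, so this production goes in M[L, 'n']

M[L, 'n'] = L → C C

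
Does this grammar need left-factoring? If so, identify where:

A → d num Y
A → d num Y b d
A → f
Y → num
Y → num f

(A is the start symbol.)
Yes, A has productions with common prefix 'd num Y'; Y has productions with common prefix 'num'

Left-factoring is needed when two productions for the same non-terminal
share a common prefix on the right-hand side.

Productions for A:
  A → d num Y
  A → d num Y b d
  A → f
Productions for Y:
  Y → num
  Y → num f

Found common prefix 'd num Y' in productions for A
Found common prefix 'num' in productions for Y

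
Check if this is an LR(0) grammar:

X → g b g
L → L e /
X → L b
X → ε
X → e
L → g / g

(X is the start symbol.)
No. Shift-reduce conflict between [X → .] and [L → . g / g]

A grammar is LR(0) if no state in the canonical LR(0) collection has:
  - both a shift item (dot before a terminal) and a complete item (shift-reduce conflict), or
  - two or more complete items (reduce-reduce conflict; the accept item [X' → X .] counts as a complete item here).

Augment with X' → X and build the canonical LR(0) collection (I0 = CLOSURE({[X' → . X]}), then GOTO on every symbol after a dot until no new states appear). It has 12 states:
  I0: { [L → . L e /], [L → . g / g], [X → . L b], [X → . e], [X → . g b g], [X → .], [X' → . X] }  — shift, reduce
  I1: { [L → L . e /], [X → L . b] }  — shift
  I2: { [X' → X .] }  — accept
  I3: { [X → e .] }  — reduce
  I4: { [L → g . / g], [X → g . b g] }  — shift
  I5: { [L → g / . g] }  — shift
  I6: { [X → g b . g] }  — shift
  I7: { [X → g b g .] }  — reduce
  I8: { [L → g / g .] }  — reduce
  I9: { [X → L b .] }  — reduce
  I10: { [L → L e . /] }  — shift
  I11: { [L → L e / .] }  — reduce

Conflict in state I0:
  Shift-reduce conflict between [X → .] and [L → . g / g]
So the grammar is NOT LR(0).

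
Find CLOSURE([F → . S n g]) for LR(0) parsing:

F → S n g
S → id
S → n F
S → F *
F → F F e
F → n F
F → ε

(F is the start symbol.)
Start with: [F → . S n g]
  [F → . S n g] has the dot before S: add [S → . id], [S → . n F], [S → . F *]
  [S → . F *] has the dot before F: add [F → . F F e], [F → . n F], [F → .]
No further items can be added.

CLOSURE = { [F → . F F e], [F → . S n g], [F → . n F], [F → .], [S → . F *], [S → . id], [S → . n F] }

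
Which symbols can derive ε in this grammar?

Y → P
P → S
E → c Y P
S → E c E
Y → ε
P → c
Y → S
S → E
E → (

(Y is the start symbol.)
{ 'Y' }

ε-productions: Y → ε
So Y is immediately nullable.
No further non-terminal can be added: every production for the remaining non-terminals contains a terminal or a non-nullable non-terminal.
Nullable = { 'Y' }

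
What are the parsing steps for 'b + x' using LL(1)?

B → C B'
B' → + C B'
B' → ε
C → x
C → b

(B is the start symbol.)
LL(1) parsing maintains a stack (initially the start symbol over $) and the input. At each step: if the stack top is a terminal, match it against the current input token; if it is a non-terminal N, replace it with the RHS of M[N, lookahead] (the unique production whose predict set contains the lookahead).

Stack is shown with the top on the left.

Stack     Input    Action
-------------------------
B $       b + x $  output B → C B'
C B' $    b + x $  output C → b
b B' $    b + x $  match 'b'
B' $      + x $    output B' → + C B'
+ C B' $  + x $    match '+'
C B' $    x $      output C → x
x B' $    x $      match 'x'
B' $      $        output B' → ε
$         $        accept

The string is accepted.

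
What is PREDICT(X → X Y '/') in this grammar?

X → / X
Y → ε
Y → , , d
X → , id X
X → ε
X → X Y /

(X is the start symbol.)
PREDICT(X → X Y '/') = (FIRST(RHS) \ {ε}) ∪ (FOLLOW(X) if ε ∈ FIRST(RHS), i.e. RHS ⇒* ε)
FIRST(X) = { ',', '/', ε }
FIRST(Y) = { ',', ε }
FIRST(X Y '/') = { ',', '/' }
ε ∉ FIRST(X Y '/'), so FOLLOW(X) is not added.
PREDICT(X → X Y '/') = { ',', '/' }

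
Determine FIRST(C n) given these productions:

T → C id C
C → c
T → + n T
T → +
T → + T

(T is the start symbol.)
FIRST sets of the non-terminals involved (from the grammar, by fixed-point iteration):
  FIRST(C) = { 'c' }

To compute FIRST(C n), process the symbols left to right:
Symbol C is a non-terminal. Add FIRST(C) \ {ε} = { 'c' }
C is not nullable (ε ∉ FIRST(C)), so stop here.
FIRST(C n) = { 'c' }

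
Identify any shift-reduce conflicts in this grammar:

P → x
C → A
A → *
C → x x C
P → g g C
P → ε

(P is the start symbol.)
Yes — I0: [P → .] vs [P → . g g C]

Augment with P' → P and build the canonical LR(0) collection (I0 = CLOSURE({[P' → . P]}), then GOTO on every symbol after a dot until no new states appear). It has 11 states:
  I0: { [P → . g g C], [P → . x], [P → .], [P' → . P] }  — shift, reduce
  I1: { [P' → P .] }  — accept
  I2: { [P → g . g C] }  — shift
  I3: { [P → x .] }  — reduce
  I4: { [A → . *], [C → . A], [C → . x x C], [P → g g . C] }  — shift
  I5: { [A → * .] }  — reduce
  I6: { [C → A .] }  — reduce
  I7: { [P → g g C .] }  — reduce
  I8: { [C → x . x C] }  — shift
  I9: { [A → . *], [C → . A], [C → . x x C], [C → x x . C] }  — shift
  I10: { [C → x x C .] }  — reduce

I0 contains reduce item [P → .] and shift items [P → . g g C], [P → . x] — shift-reduce conflict.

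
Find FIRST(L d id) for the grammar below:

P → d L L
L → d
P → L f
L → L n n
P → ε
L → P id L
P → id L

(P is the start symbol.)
{ 'd', 'id' }

FIRST sets of the non-terminals involved (from the grammar, by fixed-point iteration):
  FIRST(L) = { 'd', 'id' }

To compute FIRST(L d id), process the symbols left to right:
Symbol L is a non-terminal. Add FIRST(L) \ {ε} = { 'd', 'id' }
L is not nullable (ε ∉ FIRST(L)), so stop here.
FIRST(L d id) = { 'd', 'id' }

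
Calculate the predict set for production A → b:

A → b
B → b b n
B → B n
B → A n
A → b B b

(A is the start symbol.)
PREDICT(A → b) = (FIRST(RHS) \ {ε}) ∪ (FOLLOW(A) if ε ∈ FIRST(RHS), i.e. RHS ⇒* ε)
FIRST(b) = { 'b' }
ε ∉ FIRST(b), so FOLLOW(A) is not added.
PREDICT(A → b) = { 'b' }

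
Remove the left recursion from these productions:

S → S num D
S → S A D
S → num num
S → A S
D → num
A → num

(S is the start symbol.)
S is directly left-recursive. The standard transformation for
  A → A α₁ | ... | A α_m | β₁ | ... | β_n
is
  A  → β₁ A' | ... | β_n A'
  A' → α₁ A' | ... | α_m A' | ε

S → num num becomes S → num num S'
S → A S becomes S → A S S'
S → S num D becomes S' → num D S'
S → S A D becomes S' → A D S'
Add S' → ε

Productions for other non-terminals are unchanged:
  D → num
  A → num

Resulting grammar:
S → num num S'
S → A S S'
S' → num D S'
S' → A D S'
S' → ε
D → num
A → num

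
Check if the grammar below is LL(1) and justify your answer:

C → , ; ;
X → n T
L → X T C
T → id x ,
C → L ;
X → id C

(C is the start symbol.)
Yes, the grammar is LL(1).

Relevant sets:
  FIRST(L) = { 'id', 'n' }

For C:
  PREDICT(C → ',' ';' ';') = { ',' }
  PREDICT(C → L ';') = { 'id', 'n' }
For X:
  PREDICT(X → n T) = { 'n' }
  PREDICT(X → id C) = { 'id' }
L, T have a single production, so nothing to check there.

All predict sets are disjoint. The grammar IS LL(1).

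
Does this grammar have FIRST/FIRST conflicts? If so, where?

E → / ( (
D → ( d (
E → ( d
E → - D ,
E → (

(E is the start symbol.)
A FIRST/FIRST conflict occurs when two productions N → α and N → β for the same non-terminal have FIRST(α) ∩ FIRST(β) ≠ ∅ (with ε ∈ FIRST of a nullable right-hand side, so two nullable alternatives also conflict).

Productions for E:
  E → / ( (: FIRST = { '/' }
  E → ( d: FIRST = { '(' }
  E → - D ,: FIRST = { '-' }
  E → (: FIRST = { '(' }
D has only one production, so no FIRST/FIRST conflict is possible there.

Conflict for E: E → ( d and E → (
  Overlap: { '(' }

Answer: Yes. E → '(' d / E → '(' on { '(' }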